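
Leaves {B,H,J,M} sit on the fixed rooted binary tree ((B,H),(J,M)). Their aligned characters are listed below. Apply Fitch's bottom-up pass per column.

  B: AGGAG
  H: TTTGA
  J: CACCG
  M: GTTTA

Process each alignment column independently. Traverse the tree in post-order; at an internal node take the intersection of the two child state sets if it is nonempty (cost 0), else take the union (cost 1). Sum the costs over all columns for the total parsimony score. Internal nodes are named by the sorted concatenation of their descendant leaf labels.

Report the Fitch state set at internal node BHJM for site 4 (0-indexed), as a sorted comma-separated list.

A,G

site 0, node BH: B={A} ∪ H={T} → {A,T} (+1)
site 0, node JM: J={C} ∪ M={G} → {C,G} (+1)
site 0, node BHJM: BH={A,T} ∪ JM={C,G} → {A,C,G,T} (+1)
site 1, node BH: B={G} ∪ H={T} → {G,T} (+1)
site 1, node JM: J={A} ∪ M={T} → {A,T} (+1)
site 1, node BHJM: BH={G,T} ∩ JM={A,T} → {T} (+0)
site 2, node BH: B={G} ∪ H={T} → {G,T} (+1)
site 2, node JM: J={C} ∪ M={T} → {C,T} (+1)
site 2, node BHJM: BH={G,T} ∩ JM={C,T} → {T} (+0)
site 3, node BH: B={A} ∪ H={G} → {A,G} (+1)
site 3, node JM: J={C} ∪ M={T} → {C,T} (+1)
site 3, node BHJM: BH={A,G} ∪ JM={C,T} → {A,C,G,T} (+1)
site 4, node BH: B={G} ∪ H={A} → {A,G} (+1)
site 4, node JM: J={G} ∪ M={A} → {A,G} (+1)
site 4, node BHJM: BH={A,G} ∩ JM={A,G} → {A,G} (+0)
per-site changes: [3, 2, 2, 3, 2]; total = 12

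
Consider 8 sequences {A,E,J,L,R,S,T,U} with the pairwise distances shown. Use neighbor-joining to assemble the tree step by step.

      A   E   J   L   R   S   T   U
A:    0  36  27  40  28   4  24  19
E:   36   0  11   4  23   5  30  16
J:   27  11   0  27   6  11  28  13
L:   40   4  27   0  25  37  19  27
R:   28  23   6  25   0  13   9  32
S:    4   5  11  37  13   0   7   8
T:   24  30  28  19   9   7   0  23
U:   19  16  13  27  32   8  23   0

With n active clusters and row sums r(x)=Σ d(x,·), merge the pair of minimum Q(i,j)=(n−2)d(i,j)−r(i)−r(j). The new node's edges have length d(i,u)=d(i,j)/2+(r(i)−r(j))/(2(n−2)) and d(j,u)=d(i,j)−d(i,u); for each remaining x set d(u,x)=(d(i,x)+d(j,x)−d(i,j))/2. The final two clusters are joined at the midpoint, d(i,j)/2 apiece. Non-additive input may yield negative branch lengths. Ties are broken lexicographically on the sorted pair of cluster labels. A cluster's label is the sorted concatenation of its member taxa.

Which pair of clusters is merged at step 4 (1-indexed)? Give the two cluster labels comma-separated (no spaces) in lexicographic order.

iteration 1: select E,L (d=4, Q=-280); attach at lengths (-5/2, 13/2); label the merged cluster EL
  updated: d(A,EL)=36, d(EL,J)=17, d(EL,R)=22, d(EL,S)=19, d(EL,T)=45/2, d(EL,U)=39/2
iteration 2: select J,R (d=6, Q=-182); attach at lengths (11/5, 19/5); label the merged cluster JR
  updated: d(A,JR)=49/2, d(EL,JR)=33/2, d(JR,S)=9, d(JR,T)=31/2, d(JR,U)=39/2
iteration 3: select A,S (d=4, Q=-277/2); attach at lengths (153/16, -89/16); label the merged cluster AS
  updated: d(AS,EL)=51/2, d(AS,JR)=59/4, d(AS,T)=27/2, d(AS,U)=23/2
iteration 4: select AS,U (d=23/2, Q=-417/4); attach at lengths (35/8, 57/8); label the merged cluster ASU
  updated: d(ASU,EL)=67/4, d(ASU,JR)=91/8, d(ASU,T)=25/2
iteration 5: select ASU,T (d=25/2, Q=-529/8); attach at lengths (121/32, 279/32); label the merged cluster ASTU
  updated: d(ASTU,EL)=107/8, d(ASTU,JR)=115/16
iteration 6: select ASTU,EL (d=107/8, Q=-593/16); attach at lengths (65/32, 363/32); label the merged cluster AELSTU
  updated: d(AELSTU,JR)=165/32
iteration 7: select AELSTU,JR (d=165/32); attach at lengths (165/64, 165/64); label the merged cluster AEJLRSTU
final tree: (((((A:153/16,S:-89/16):35/8,U:57/8):121/32,T:279/32):65/32,(E:-5/2,L:13/2):363/32):165/64,(J:11/5,R:19/5):165/64)
total length: 1809/32

AS,U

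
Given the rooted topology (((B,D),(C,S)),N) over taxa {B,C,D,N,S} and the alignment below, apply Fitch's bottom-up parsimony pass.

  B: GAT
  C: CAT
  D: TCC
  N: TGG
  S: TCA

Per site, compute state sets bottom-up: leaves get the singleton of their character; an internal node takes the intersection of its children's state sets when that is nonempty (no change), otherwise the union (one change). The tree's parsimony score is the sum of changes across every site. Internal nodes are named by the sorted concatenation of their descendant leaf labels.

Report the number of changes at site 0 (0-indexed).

2

[col 0] BD: children B:{G}, D:{T} ∪→ {G,T}; cost 1
[col 0] CS: children C:{C}, S:{T} ∪→ {C,T}; cost 1
[col 0] BCDS: children BD:{G,T}, CS:{C,T} ∩→ {T}; cost 0
[col 0] BCDNS: children BCDS:{T}, N:{T} ∩→ {T}; cost 0
[col 1] BD: children B:{A}, D:{C} ∪→ {A,C}; cost 1
[col 1] CS: children C:{A}, S:{C} ∪→ {A,C}; cost 1
[col 1] BCDS: children BD:{A,C}, CS:{A,C} ∩→ {A,C}; cost 0
[col 1] BCDNS: children BCDS:{A,C}, N:{G} ∪→ {A,C,G}; cost 1
[col 2] BD: children B:{T}, D:{C} ∪→ {C,T}; cost 1
[col 2] CS: children C:{T}, S:{A} ∪→ {A,T}; cost 1
[col 2] BCDS: children BD:{C,T}, CS:{A,T} ∩→ {T}; cost 0
[col 2] BCDNS: children BCDS:{T}, N:{G} ∪→ {G,T}; cost 1
per-site changes: [2, 3, 3]; total = 8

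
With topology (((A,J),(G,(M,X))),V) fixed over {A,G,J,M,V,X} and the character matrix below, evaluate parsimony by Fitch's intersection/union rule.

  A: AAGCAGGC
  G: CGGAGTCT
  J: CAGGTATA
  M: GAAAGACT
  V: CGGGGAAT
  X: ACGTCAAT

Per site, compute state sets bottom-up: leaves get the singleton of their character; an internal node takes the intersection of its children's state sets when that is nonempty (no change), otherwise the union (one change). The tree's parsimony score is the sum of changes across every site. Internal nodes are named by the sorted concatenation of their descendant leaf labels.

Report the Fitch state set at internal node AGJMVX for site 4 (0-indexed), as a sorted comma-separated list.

[col 0] AJ: children A:{A}, J:{C} ∪→ {A,C}; cost 1
[col 0] MX: children M:{G}, X:{A} ∪→ {A,G}; cost 1
[col 0] GMX: children G:{C}, MX:{A,G} ∪→ {A,C,G}; cost 1
[col 0] AGJMX: children AJ:{A,C}, GMX:{A,C,G} ∩→ {A,C}; cost 0
[col 0] AGJMVX: children AGJMX:{A,C}, V:{C} ∩→ {C}; cost 0
[col 1] AJ: children A:{A}, J:{A} ∩→ {A}; cost 0
[col 1] MX: children M:{A}, X:{C} ∪→ {A,C}; cost 1
[col 1] GMX: children G:{G}, MX:{A,C} ∪→ {A,C,G}; cost 1
[col 1] AGJMX: children AJ:{A}, GMX:{A,C,G} ∩→ {A}; cost 0
[col 1] AGJMVX: children AGJMX:{A}, V:{G} ∪→ {A,G}; cost 1
[col 2] AJ: children A:{G}, J:{G} ∩→ {G}; cost 0
[col 2] MX: children M:{A}, X:{G} ∪→ {A,G}; cost 1
[col 2] GMX: children G:{G}, MX:{A,G} ∩→ {G}; cost 0
[col 2] AGJMX: children AJ:{G}, GMX:{G} ∩→ {G}; cost 0
[col 2] AGJMVX: children AGJMX:{G}, V:{G} ∩→ {G}; cost 0
[col 3] AJ: children A:{C}, J:{G} ∪→ {C,G}; cost 1
[col 3] MX: children M:{A}, X:{T} ∪→ {A,T}; cost 1
[col 3] GMX: children G:{A}, MX:{A,T} ∩→ {A}; cost 0
[col 3] AGJMX: children AJ:{C,G}, GMX:{A} ∪→ {A,C,G}; cost 1
[col 3] AGJMVX: children AGJMX:{A,C,G}, V:{G} ∩→ {G}; cost 0
[col 4] AJ: children A:{A}, J:{T} ∪→ {A,T}; cost 1
[col 4] MX: children M:{G}, X:{C} ∪→ {C,G}; cost 1
[col 4] GMX: children G:{G}, MX:{C,G} ∩→ {G}; cost 0
[col 4] AGJMX: children AJ:{A,T}, GMX:{G} ∪→ {A,G,T}; cost 1
[col 4] AGJMVX: children AGJMX:{A,G,T}, V:{G} ∩→ {G}; cost 0
[col 5] AJ: children A:{G}, J:{A} ∪→ {A,G}; cost 1
[col 5] MX: children M:{A}, X:{A} ∩→ {A}; cost 0
[col 5] GMX: children G:{T}, MX:{A} ∪→ {A,T}; cost 1
[col 5] AGJMX: children AJ:{A,G}, GMX:{A,T} ∩→ {A}; cost 0
[col 5] AGJMVX: children AGJMX:{A}, V:{A} ∩→ {A}; cost 0
[col 6] AJ: children A:{G}, J:{T} ∪→ {G,T}; cost 1
[col 6] MX: children M:{C}, X:{A} ∪→ {A,C}; cost 1
[col 6] GMX: children G:{C}, MX:{A,C} ∩→ {C}; cost 0
[col 6] AGJMX: children AJ:{G,T}, GMX:{C} ∪→ {C,G,T}; cost 1
[col 6] AGJMVX: children AGJMX:{C,G,T}, V:{A} ∪→ {A,C,G,T}; cost 1
[col 7] AJ: children A:{C}, J:{A} ∪→ {A,C}; cost 1
[col 7] MX: children M:{T}, X:{T} ∩→ {T}; cost 0
[col 7] GMX: children G:{T}, MX:{T} ∩→ {T}; cost 0
[col 7] AGJMX: children AJ:{A,C}, GMX:{T} ∪→ {A,C,T}; cost 1
[col 7] AGJMVX: children AGJMX:{A,C,T}, V:{T} ∩→ {T}; cost 0
per-site changes: [3, 3, 1, 3, 3, 2, 4, 2]; total = 21

G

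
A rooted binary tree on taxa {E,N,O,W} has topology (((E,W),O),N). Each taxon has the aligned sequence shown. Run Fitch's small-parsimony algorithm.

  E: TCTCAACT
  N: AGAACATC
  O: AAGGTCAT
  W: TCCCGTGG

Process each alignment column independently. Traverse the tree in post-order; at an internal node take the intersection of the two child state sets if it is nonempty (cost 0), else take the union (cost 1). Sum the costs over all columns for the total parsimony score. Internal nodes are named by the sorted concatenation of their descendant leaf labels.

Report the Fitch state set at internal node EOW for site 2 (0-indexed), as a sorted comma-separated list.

site 0, node EW: E={T} ∩ W={T} → {T} (+0)
site 0, node EOW: EW={T} ∪ O={A} → {A,T} (+1)
site 0, node ENOW: EOW={A,T} ∩ N={A} → {A} (+0)
site 1, node EW: E={C} ∩ W={C} → {C} (+0)
site 1, node EOW: EW={C} ∪ O={A} → {A,C} (+1)
site 1, node ENOW: EOW={A,C} ∪ N={G} → {A,C,G} (+1)
site 2, node EW: E={T} ∪ W={C} → {C,T} (+1)
site 2, node EOW: EW={C,T} ∪ O={G} → {C,G,T} (+1)
site 2, node ENOW: EOW={C,G,T} ∪ N={A} → {A,C,G,T} (+1)
site 3, node EW: E={C} ∩ W={C} → {C} (+0)
site 3, node EOW: EW={C} ∪ O={G} → {C,G} (+1)
site 3, node ENOW: EOW={C,G} ∪ N={A} → {A,C,G} (+1)
site 4, node EW: E={A} ∪ W={G} → {A,G} (+1)
site 4, node EOW: EW={A,G} ∪ O={T} → {A,G,T} (+1)
site 4, node ENOW: EOW={A,G,T} ∪ N={C} → {A,C,G,T} (+1)
site 5, node EW: E={A} ∪ W={T} → {A,T} (+1)
site 5, node EOW: EW={A,T} ∪ O={C} → {A,C,T} (+1)
site 5, node ENOW: EOW={A,C,T} ∩ N={A} → {A} (+0)
site 6, node EW: E={C} ∪ W={G} → {C,G} (+1)
site 6, node EOW: EW={C,G} ∪ O={A} → {A,C,G} (+1)
site 6, node ENOW: EOW={A,C,G} ∪ N={T} → {A,C,G,T} (+1)
site 7, node EW: E={T} ∪ W={G} → {G,T} (+1)
site 7, node EOW: EW={G,T} ∩ O={T} → {T} (+0)
site 7, node ENOW: EOW={T} ∪ N={C} → {C,T} (+1)
per-site changes: [1, 2, 3, 2, 3, 2, 3, 2]; total = 18

C,G,T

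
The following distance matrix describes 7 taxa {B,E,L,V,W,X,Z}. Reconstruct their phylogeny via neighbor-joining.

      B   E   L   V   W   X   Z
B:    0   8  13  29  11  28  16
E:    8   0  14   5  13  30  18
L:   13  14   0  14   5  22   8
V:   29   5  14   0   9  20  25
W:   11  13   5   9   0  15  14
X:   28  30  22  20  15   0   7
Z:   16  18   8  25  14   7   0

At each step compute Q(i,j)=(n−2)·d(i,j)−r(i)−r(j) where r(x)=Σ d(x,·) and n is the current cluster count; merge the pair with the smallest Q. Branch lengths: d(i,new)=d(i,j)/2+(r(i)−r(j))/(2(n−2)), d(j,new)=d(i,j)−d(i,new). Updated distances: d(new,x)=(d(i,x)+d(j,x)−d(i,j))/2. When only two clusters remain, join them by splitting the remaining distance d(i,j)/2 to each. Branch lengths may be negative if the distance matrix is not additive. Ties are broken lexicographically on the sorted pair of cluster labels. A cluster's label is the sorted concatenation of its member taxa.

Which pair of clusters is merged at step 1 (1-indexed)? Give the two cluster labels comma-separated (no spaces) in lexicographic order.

iteration 1: select X,Z (d=7, Q=-175); attach at lengths (69/10, 1/10); label the merged cluster XZ
  updated: d(B,XZ)=37/2, d(E,XZ)=41/2, d(L,XZ)=23/2, d(V,XZ)=19, d(W,XZ)=11
iteration 2: select E,V (d=5, Q=-233/2); attach at lengths (9/16, 71/16); label the merged cluster EV
  updated: d(B,EV)=16, d(EV,L)=23/2, d(EV,W)=17/2, d(EV,XZ)=69/4
iteration 3: select L,XZ (d=23/2, Q=-259/4); attach at lengths (23/8, 69/8); label the merged cluster LXZ
  updated: d(B,LXZ)=10, d(EV,LXZ)=69/8, d(LXZ,W)=9/4
iteration 4: select B,EV (d=16, Q=-305/8); attach at lengths (287/32, 225/32); label the merged cluster BEV
  updated: d(BEV,LXZ)=21/16, d(BEV,W)=7/4
iteration 5: select BEV,LXZ (d=21/16, Q=-85/16); attach at lengths (13/32, 29/32); label the merged cluster BELVXZ
  updated: d(BELVXZ,W)=43/32
iteration 6: select BELVXZ,W (d=43/32); attach at lengths (43/64, 43/64); label the merged cluster BELVWXZ
final tree: (((B:287/32,(E:9/16,V:71/16):225/32):13/32,(L:23/8,(X:69/10,Z:1/10):69/8):29/32):43/64,W:43/64)
total length: 1349/32

X,Z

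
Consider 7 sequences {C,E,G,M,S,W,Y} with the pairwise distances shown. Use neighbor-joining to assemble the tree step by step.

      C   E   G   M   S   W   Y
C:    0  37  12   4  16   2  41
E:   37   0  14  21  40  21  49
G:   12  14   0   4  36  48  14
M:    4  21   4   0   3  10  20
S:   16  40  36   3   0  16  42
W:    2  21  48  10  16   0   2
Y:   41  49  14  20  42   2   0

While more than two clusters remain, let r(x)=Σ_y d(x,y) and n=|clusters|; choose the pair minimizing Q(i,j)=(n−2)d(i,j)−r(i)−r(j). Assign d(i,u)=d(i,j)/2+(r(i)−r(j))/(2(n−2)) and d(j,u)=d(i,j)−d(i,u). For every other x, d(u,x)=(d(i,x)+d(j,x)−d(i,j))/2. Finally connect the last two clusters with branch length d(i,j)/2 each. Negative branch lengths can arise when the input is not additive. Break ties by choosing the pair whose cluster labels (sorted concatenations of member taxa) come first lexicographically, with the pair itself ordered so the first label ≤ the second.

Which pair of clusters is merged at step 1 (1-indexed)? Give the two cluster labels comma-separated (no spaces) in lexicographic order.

1. join W+Y (d=2, Q=-257) ⇒ WY; edges |W|=-59/10, |Y|=79/10
  updated: d(C,WY)=41/2, d(E,WY)=34, d(G,WY)=30, d(M,WY)=14, d(S,WY)=28
2. join E+G (d=14, Q=-186) ⇒ EG; edges |E|=53/4, |G|=3/4
  updated: d(C,EG)=35/2, d(EG,M)=11/2, d(EG,S)=31, d(EG,WY)=25
3. join M+S (d=3, Q=-191/2) ⇒ MS; edges |M|=-85/12, |S|=121/12
  updated: d(C,MS)=17/2, d(EG,MS)=67/4, d(MS,WY)=39/2
4. join C+MS (d=17/2, Q=-297/4) ⇒ CMS; edges |C|=75/16, |MS|=61/16
  updated: d(CMS,EG)=103/8, d(CMS,WY)=63/4
5. join CMS+EG (d=103/8, Q=-429/8) ⇒ CEGMS; edges |CMS|=29/16, |EG|=177/16
  updated: d(CEGMS,WY)=223/16
6. join CEGMS+WY (d=223/16) ⇒ CEGMSWY; edges |CEGMS|=223/32, |WY|=223/32
final tree: (((C:75/16,(M:-85/12,S:121/12):61/16):29/16,(E:53/4,G:3/4):177/16):223/32,(W:-59/10,Y:79/10):223/32)
total length: 869/16

W,Y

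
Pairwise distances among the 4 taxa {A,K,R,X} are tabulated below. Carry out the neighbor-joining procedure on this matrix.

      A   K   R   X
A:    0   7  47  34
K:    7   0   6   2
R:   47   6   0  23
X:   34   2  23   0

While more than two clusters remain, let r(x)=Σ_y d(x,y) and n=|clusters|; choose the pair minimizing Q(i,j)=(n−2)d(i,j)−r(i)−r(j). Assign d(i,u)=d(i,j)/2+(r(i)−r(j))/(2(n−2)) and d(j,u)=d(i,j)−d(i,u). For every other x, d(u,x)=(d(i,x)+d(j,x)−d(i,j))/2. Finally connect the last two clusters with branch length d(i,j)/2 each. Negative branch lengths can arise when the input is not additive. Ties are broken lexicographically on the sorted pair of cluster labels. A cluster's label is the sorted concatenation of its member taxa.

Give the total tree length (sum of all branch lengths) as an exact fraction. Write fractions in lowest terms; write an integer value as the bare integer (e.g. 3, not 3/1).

iteration 1: select A,K (d=7, Q=-89); attach at lengths (87/4, -59/4); label the merged cluster AK
  updated: d(AK,R)=23, d(AK,X)=29/2
iteration 2: select AK,R (d=23, Q=-121/2); attach at lengths (29/4, 63/4); label the merged cluster AKR
  updated: d(AKR,X)=29/4
iteration 3: select AKR,X (d=29/4); attach at lengths (29/8, 29/8); label the merged cluster AKRX
final tree: (((A:87/4,K:-59/4):29/4,R:63/4):29/8,X:29/8)
total length: 149/4

149/4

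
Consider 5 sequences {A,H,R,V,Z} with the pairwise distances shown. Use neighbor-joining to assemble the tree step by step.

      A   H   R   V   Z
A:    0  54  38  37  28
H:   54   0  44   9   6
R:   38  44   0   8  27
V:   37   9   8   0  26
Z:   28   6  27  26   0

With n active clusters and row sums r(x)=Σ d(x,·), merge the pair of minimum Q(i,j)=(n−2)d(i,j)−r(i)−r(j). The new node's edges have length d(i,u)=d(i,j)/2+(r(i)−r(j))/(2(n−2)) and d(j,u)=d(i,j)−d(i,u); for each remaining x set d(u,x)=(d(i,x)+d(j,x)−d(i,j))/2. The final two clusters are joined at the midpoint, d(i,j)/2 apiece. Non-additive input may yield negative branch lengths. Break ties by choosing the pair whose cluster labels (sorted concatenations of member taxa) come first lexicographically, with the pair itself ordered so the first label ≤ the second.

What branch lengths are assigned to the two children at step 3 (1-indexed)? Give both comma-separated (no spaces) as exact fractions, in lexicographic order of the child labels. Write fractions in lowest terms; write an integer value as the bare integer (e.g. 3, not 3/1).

15/2,35/4

1. join H+Z (d=6, Q=-182) ⇒ HZ; edges |H|=22/3, |Z|=-4/3
  updated: d(A,HZ)=38, d(HZ,R)=65/2, d(HZ,V)=29/2
2. join A+HZ (d=38, Q=-122) ⇒ AHZ; edges |A|=26, |HZ|=12
  updated: d(AHZ,R)=65/4, d(AHZ,V)=27/4
3. join AHZ+R (d=65/4, Q=-31) ⇒ AHRZ; edges |AHZ|=15/2, |R|=35/4
  updated: d(AHRZ,V)=-3/4
4. join AHRZ+V (d=-3/4) ⇒ AHRVZ; edges |AHRZ|=-3/8, |V|=-3/8
final tree: (((A:26,(H:22/3,Z:-4/3):12):15/2,R:35/4):-3/8,V:-3/8)
total length: 119/2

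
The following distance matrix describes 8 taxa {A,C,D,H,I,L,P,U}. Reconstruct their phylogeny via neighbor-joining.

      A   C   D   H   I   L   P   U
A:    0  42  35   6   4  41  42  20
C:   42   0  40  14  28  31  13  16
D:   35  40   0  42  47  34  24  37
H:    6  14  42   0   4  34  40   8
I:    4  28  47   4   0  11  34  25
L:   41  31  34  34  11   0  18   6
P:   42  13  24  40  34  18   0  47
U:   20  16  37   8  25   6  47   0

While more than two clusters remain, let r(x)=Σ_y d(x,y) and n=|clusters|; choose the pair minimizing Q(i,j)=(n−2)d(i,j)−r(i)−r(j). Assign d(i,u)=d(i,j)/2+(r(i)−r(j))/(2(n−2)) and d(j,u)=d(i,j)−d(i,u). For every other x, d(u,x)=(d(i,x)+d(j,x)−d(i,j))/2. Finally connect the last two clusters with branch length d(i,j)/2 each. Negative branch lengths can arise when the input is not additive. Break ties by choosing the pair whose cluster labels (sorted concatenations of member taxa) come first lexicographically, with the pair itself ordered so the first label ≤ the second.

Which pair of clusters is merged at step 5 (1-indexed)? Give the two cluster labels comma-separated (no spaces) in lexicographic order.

step 1: merge (D,P) at d=24, Q=-333; branch lengths D→185/12, P→103/12; new cluster DP
  updated: d(A,DP)=53/2, d(C,DP)=29/2, d(DP,H)=29, d(DP,I)=57/2, d(DP,L)=14, d(DP,U)=30
step 2: merge (A,I) at d=4, Q=-220; branch lengths A→59/10, I→-19/10; new cluster AI
  updated: d(AI,C)=33, d(AI,DP)=51/2, d(AI,H)=3, d(AI,L)=24, d(AI,U)=41/2
step 3: merge (AI,H) at d=3, Q=-182; branch lengths AI→15/4, H→-3/4; new cluster AHI
  updated: d(AHI,C)=22, d(AHI,DP)=103/4, d(AHI,L)=55/2, d(AHI,U)=51/4
step 4: merge (L,U) at d=6, Q=-501/4; branch lengths L→127/24, U→17/24; new cluster LU
  updated: d(AHI,LU)=137/8, d(C,LU)=41/2, d(DP,LU)=19
step 5: merge (AHI,LU) at d=137/8, Q=-349/4; branch lengths AHI→85/8, LU→13/2; new cluster AHILU
  updated: d(AHILU,C)=203/16, d(AHILU,DP)=221/16
step 6: merge (AHILU,C) at d=203/16, Q=-41; branch lengths AHILU→6, C→107/16; new cluster ACHILU
  updated: d(ACHILU,DP)=125/16
step 7: merge (ACHILU,DP) at d=125/16; branch lengths ACHILU→125/32, DP→125/32; new cluster ACDHILPU
final tree: (((((A:59/10,I:-19/10):15/4,H:-3/4):85/8,(L:127/24,U:17/24):13/2):6,C:107/16):125/32,(D:185/12,P:103/12):125/32)
total length: 597/8

AHI,LU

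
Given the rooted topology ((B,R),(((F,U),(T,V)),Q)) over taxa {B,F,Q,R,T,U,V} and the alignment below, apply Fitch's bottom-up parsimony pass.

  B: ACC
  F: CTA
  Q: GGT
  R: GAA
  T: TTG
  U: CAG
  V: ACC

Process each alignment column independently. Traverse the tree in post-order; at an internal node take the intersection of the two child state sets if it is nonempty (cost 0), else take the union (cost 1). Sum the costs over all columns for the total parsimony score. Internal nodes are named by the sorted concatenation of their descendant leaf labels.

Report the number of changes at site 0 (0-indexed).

4

BR@0: {A} ∪ {G} = {A,G} (union, +1)
FU@0: {C} ∩ {C} = {C} (intersection, +0)
TV@0: {T} ∪ {A} = {A,T} (union, +1)
FTUV@0: {C} ∪ {A,T} = {A,C,T} (union, +1)
FQTUV@0: {A,C,T} ∪ {G} = {A,C,G,T} (union, +1)
BFQRTUV@0: {A,G} ∩ {A,C,G,T} = {A,G} (intersection, +0)
BR@1: {C} ∪ {A} = {A,C} (union, +1)
FU@1: {T} ∪ {A} = {A,T} (union, +1)
TV@1: {T} ∪ {C} = {C,T} (union, +1)
FTUV@1: {A,T} ∩ {C,T} = {T} (intersection, +0)
FQTUV@1: {T} ∪ {G} = {G,T} (union, +1)
BFQRTUV@1: {A,C} ∪ {G,T} = {A,C,G,T} (union, +1)
BR@2: {C} ∪ {A} = {A,C} (union, +1)
FU@2: {A} ∪ {G} = {A,G} (union, +1)
TV@2: {G} ∪ {C} = {C,G} (union, +1)
FTUV@2: {A,G} ∩ {C,G} = {G} (intersection, +0)
FQTUV@2: {G} ∪ {T} = {G,T} (union, +1)
BFQRTUV@2: {A,C} ∪ {G,T} = {A,C,G,T} (union, +1)
per-site changes: [4, 5, 5]; total = 14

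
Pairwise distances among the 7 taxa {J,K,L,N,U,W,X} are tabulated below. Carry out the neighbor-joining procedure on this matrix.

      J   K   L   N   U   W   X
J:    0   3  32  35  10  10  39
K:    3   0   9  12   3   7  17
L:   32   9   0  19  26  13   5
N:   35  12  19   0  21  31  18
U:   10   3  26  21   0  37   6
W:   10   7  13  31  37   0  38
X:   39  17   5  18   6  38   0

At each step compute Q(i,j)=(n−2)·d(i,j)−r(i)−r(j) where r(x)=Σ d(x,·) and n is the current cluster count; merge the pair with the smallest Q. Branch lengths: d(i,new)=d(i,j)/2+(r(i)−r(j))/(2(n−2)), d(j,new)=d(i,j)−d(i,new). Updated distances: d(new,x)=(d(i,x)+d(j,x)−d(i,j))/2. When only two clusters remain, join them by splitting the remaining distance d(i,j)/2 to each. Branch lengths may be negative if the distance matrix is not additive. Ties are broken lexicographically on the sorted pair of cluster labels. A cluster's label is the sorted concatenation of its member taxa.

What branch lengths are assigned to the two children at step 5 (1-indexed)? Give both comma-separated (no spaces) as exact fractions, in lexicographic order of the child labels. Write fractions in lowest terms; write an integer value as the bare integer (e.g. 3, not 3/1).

71/16,85/16

1. join J+W (d=10, Q=-215) ⇒ JW; edges |J|=43/10, |W|=57/10
  updated: d(JW,K)=0, d(JW,L)=35/2, d(JW,N)=28, d(JW,U)=37/2, d(JW,X)=67/2
2. join JW+K (d=0, Q=-277/2) ⇒ JKW; edges |JW|=113/16, |K|=-113/16
  updated: d(JKW,L)=53/4, d(JKW,N)=20, d(JKW,U)=43/4, d(JKW,X)=101/4
3. join L+X (d=5, Q=-205/2) ⇒ LX; edges |L|=4, |X|=1
  updated: d(JKW,LX)=67/4, d(LX,N)=16, d(LX,U)=27/2
4. join JKW+U (d=43/4, Q=-285/4) ⇒ JKUW; edges |JKW|=95/16, |U|=77/16
  updated: d(JKUW,LX)=39/4, d(JKUW,N)=121/8
5. join JKUW+LX (d=39/4, Q=-327/8) ⇒ JKLUWX; edges |JKUW|=71/16, |LX|=85/16
  updated: d(JKLUWX,N)=171/16
6. join JKLUWX+N (d=171/16) ⇒ JKLNUWX; edges |JKLUWX|=171/32, |N|=171/32
final tree: (((((J:43/10,W:57/10):113/16,K:-113/16):95/16,U:77/16):71/16,(L:4,X:1):85/16):171/32,N:171/32)
total length: 739/16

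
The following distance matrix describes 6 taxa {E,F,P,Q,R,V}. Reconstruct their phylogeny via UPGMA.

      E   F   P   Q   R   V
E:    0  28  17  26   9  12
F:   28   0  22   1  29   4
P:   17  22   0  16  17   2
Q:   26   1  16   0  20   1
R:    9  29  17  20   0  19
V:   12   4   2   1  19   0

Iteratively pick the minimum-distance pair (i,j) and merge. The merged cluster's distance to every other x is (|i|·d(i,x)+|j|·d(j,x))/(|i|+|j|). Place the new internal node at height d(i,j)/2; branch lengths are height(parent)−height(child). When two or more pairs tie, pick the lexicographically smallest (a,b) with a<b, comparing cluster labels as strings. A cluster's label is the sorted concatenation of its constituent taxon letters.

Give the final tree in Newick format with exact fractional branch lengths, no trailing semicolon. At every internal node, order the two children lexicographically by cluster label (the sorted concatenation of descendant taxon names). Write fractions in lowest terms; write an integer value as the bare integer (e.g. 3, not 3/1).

((E:9/2,R:9/2):6,((F:1/2,Q:1/2):39/8,(P:1,V:1):35/8):41/8)

1. join F+Q (d=1) ⇒ FQ; edges |F|=1/2, |Q|=1/2
  updated: d(E,FQ)=27, d(FQ,P)=19, d(FQ,R)=49/2, d(FQ,V)=5/2
2. join P+V (d=2) ⇒ PV; edges |P|=1, |V|=1
  updated: d(E,PV)=29/2, d(FQ,PV)=43/4, d(PV,R)=18
3. join E+R (d=9) ⇒ ER; edges |E|=9/2, |R|=9/2
  updated: d(ER,FQ)=103/4, d(ER,PV)=65/4
4. join FQ+PV (d=43/4) ⇒ FPQV; edges |FQ|=39/8, |PV|=35/8
  updated: d(ER,FPQV)=21
5. join ER+FPQV (d=21) ⇒ EFPQRV; edges |ER|=6, |FPQV|=41/8
final tree: ((E:9/2,R:9/2):6,((F:1/2,Q:1/2):39/8,(P:1,V:1):35/8):41/8)
total length: 259/8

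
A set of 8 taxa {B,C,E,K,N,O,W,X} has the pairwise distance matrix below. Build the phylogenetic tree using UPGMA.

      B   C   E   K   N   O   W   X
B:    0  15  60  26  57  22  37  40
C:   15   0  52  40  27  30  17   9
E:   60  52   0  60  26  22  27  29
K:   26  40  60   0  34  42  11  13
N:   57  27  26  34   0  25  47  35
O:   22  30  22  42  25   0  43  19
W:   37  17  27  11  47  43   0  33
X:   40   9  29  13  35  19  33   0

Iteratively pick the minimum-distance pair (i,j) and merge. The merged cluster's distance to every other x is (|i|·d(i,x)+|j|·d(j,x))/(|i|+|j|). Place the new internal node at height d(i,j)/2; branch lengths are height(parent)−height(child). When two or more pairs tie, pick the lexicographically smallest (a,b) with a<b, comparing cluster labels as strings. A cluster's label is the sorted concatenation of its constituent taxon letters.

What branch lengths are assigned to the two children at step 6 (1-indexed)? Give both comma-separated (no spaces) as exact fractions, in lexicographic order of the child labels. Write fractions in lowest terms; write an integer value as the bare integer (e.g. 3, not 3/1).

19/4,23/8

iteration 1: select C,X (d=9); attach at lengths (9/2, 9/2); label the merged cluster CX
  updated: d(B,CX)=55/2, d(CX,E)=81/2, d(CX,K)=53/2, d(CX,N)=31, d(CX,O)=49/2, d(CX,W)=25
iteration 2: select K,W (d=11); attach at lengths (11/2, 11/2); label the merged cluster KW
  updated: d(B,KW)=63/2, d(CX,KW)=103/4, d(E,KW)=87/2, d(KW,N)=81/2, d(KW,O)=85/2
iteration 3: select B,O (d=22); attach at lengths (11, 11); label the merged cluster BO
  updated: d(BO,CX)=26, d(BO,E)=41, d(BO,KW)=37, d(BO,N)=41
iteration 4: select CX,KW (d=103/4); attach at lengths (67/8, 59/8); label the merged cluster CKWX
  updated: d(BO,CKWX)=63/2, d(CKWX,E)=42, d(CKWX,N)=143/4
iteration 5: select E,N (d=26); attach at lengths (13, 13); label the merged cluster EN
  updated: d(BO,EN)=41, d(CKWX,EN)=311/8
iteration 6: select BO,CKWX (d=63/2); attach at lengths (19/4, 23/8); label the merged cluster BCKOWX
  updated: d(BCKOWX,EN)=475/12
iteration 7: select BCKOWX,EN (d=475/12); attach at lengths (97/24, 163/24); label the merged cluster BCEKNOWX
final tree: (((B:11,O:11):19/4,((C:9/2,X:9/2):67/8,(K:11/2,W:11/2):59/8):23/8):97/24,(E:13,N:13):163/24)
total length: 2453/24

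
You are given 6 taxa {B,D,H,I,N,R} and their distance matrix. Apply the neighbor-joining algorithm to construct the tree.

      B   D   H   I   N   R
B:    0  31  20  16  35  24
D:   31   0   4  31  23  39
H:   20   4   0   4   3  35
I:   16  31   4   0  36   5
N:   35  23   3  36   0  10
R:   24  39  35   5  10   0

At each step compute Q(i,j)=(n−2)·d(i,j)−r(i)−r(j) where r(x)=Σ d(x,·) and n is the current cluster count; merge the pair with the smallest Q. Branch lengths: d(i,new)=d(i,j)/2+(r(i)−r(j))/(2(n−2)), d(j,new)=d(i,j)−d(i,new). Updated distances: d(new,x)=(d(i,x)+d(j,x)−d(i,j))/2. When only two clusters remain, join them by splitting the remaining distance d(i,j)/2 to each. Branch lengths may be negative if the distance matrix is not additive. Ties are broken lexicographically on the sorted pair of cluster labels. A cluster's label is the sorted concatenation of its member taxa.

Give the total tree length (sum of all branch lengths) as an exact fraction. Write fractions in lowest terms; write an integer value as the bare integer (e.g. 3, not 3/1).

779/16

step 1: merge (I,R) at d=5, Q=-185; branch lengths I→-1/8, R→41/8; new cluster IR
  updated: d(B,IR)=35/2, d(D,IR)=65/2, d(H,IR)=17, d(IR,N)=41/2
step 2: merge (B,IR) at d=35/2, Q=-277/2; branch lengths B→137/12, IR→73/12; new cluster BIR
  updated: d(BIR,D)=23, d(BIR,H)=39/4, d(BIR,N)=19
step 3: merge (BIR,N) at d=19, Q=-235/4; branch lengths BIR→179/16, N→125/16; new cluster BINR
  updated: d(BINR,D)=27/2, d(BINR,H)=-25/8
step 4: merge (BINR,D) at d=27/2, Q=-115/8; branch lengths BINR→51/16, D→165/16; new cluster BDINR
  updated: d(BDINR,H)=-101/16
step 5: merge (BDINR,H) at d=-101/16; branch lengths BDINR→-101/32, H→-101/32; new cluster BDHINR
final tree: ((((B:137/12,(I:-1/8,R:41/8):73/12):179/16,N:125/16):51/16,D:165/16):-101/32,H:-101/32)
total length: 779/16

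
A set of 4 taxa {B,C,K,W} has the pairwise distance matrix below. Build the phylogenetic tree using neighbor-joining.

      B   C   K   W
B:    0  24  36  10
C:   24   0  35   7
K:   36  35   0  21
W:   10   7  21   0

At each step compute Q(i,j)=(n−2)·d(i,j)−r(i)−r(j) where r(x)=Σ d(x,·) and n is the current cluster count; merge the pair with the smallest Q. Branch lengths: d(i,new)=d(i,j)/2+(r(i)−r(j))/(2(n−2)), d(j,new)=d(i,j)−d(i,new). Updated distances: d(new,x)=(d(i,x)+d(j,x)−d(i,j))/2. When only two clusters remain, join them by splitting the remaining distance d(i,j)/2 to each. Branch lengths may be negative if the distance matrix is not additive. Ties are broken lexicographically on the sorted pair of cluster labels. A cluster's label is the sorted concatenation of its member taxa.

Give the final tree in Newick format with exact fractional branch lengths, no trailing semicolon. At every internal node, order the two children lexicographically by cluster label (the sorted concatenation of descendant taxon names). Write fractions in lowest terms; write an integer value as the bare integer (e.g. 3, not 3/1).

1. join B+K (d=36, Q=-90) ⇒ BK; edges |B|=25/2, |K|=47/2
  updated: d(BK,C)=23/2, d(BK,W)=-5/2
2. join BK+C (d=23/2, Q=-16) ⇒ BCK; edges |BK|=1, |C|=21/2
  updated: d(BCK,W)=-7/2
3. join BCK+W (d=-7/2) ⇒ BCKW; edges |BCK|=-7/4, |W|=-7/4
final tree: (((B:25/2,K:47/2):1,C:21/2):-7/4,W:-7/4)
total length: 44

(((B:25/2,K:47/2):1,C:21/2):-7/4,W:-7/4)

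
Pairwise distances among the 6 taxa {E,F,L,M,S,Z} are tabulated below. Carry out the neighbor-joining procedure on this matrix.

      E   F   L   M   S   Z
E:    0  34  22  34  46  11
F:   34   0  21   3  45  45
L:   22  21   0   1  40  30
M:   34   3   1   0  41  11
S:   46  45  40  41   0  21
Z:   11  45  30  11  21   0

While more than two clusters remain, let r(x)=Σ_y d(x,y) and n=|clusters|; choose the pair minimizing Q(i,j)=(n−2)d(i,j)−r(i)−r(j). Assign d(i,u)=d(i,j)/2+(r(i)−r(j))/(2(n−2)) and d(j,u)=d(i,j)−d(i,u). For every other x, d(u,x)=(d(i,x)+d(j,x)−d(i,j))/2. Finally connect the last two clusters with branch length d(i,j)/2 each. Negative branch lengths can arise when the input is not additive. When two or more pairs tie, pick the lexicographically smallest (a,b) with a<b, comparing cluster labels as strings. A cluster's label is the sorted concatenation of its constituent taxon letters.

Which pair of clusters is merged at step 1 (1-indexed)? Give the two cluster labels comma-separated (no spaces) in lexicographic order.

S,Z

iteration 1: select S,Z (d=21, Q=-227); attach at lengths (159/8, 9/8); label the merged cluster SZ
  updated: d(E,SZ)=18, d(F,SZ)=69/2, d(L,SZ)=49/2, d(M,SZ)=31/2
iteration 2: select E,SZ (d=18, Q=-293/2); attach at lengths (139/12, 77/12); label the merged cluster ESZ
  updated: d(ESZ,F)=101/4, d(ESZ,L)=57/4, d(ESZ,M)=63/4
iteration 3: select ESZ,L (d=57/4, Q=-63); attach at lengths (95/8, 19/8); label the merged cluster ELSZ
  updated: d(ELSZ,F)=16, d(ELSZ,M)=5/4
iteration 4: select ELSZ,F (d=16, Q=-81/4); attach at lengths (57/8, 71/8); label the merged cluster EFLSZ
  updated: d(EFLSZ,M)=-47/8
iteration 5: select EFLSZ,M (d=-47/8); attach at lengths (-47/16, -47/16); label the merged cluster EFLMSZ
final tree: ((((E:139/12,(S:159/8,Z:9/8):77/12):95/8,L:19/8):57/8,F:71/8):-47/16,M:-47/16)
total length: 507/8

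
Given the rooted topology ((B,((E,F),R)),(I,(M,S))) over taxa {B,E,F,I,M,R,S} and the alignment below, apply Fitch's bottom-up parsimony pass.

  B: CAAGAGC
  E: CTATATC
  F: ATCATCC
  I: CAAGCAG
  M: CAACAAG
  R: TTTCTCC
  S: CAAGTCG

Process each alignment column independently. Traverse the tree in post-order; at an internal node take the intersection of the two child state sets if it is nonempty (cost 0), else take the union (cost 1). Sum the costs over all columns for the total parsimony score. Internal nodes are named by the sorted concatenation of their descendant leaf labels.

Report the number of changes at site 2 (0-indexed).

2

EF@0: {C} ∪ {A} = {A,C} (union, +1)
EFR@0: {A,C} ∪ {T} = {A,C,T} (union, +1)
BEFR@0: {C} ∩ {A,C,T} = {C} (intersection, +0)
MS@0: {C} ∩ {C} = {C} (intersection, +0)
IMS@0: {C} ∩ {C} = {C} (intersection, +0)
BEFIMRS@0: {C} ∩ {C} = {C} (intersection, +0)
EF@1: {T} ∩ {T} = {T} (intersection, +0)
EFR@1: {T} ∩ {T} = {T} (intersection, +0)
BEFR@1: {A} ∪ {T} = {A,T} (union, +1)
MS@1: {A} ∩ {A} = {A} (intersection, +0)
IMS@1: {A} ∩ {A} = {A} (intersection, +0)
BEFIMRS@1: {A,T} ∩ {A} = {A} (intersection, +0)
EF@2: {A} ∪ {C} = {A,C} (union, +1)
EFR@2: {A,C} ∪ {T} = {A,C,T} (union, +1)
BEFR@2: {A} ∩ {A,C,T} = {A} (intersection, +0)
MS@2: {A} ∩ {A} = {A} (intersection, +0)
IMS@2: {A} ∩ {A} = {A} (intersection, +0)
BEFIMRS@2: {A} ∩ {A} = {A} (intersection, +0)
EF@3: {T} ∪ {A} = {A,T} (union, +1)
EFR@3: {A,T} ∪ {C} = {A,C,T} (union, +1)
BEFR@3: {G} ∪ {A,C,T} = {A,C,G,T} (union, +1)
MS@3: {C} ∪ {G} = {C,G} (union, +1)
IMS@3: {G} ∩ {C,G} = {G} (intersection, +0)
BEFIMRS@3: {A,C,G,T} ∩ {G} = {G} (intersection, +0)
EF@4: {A} ∪ {T} = {A,T} (union, +1)
EFR@4: {A,T} ∩ {T} = {T} (intersection, +0)
BEFR@4: {A} ∪ {T} = {A,T} (union, +1)
MS@4: {A} ∪ {T} = {A,T} (union, +1)
IMS@4: {C} ∪ {A,T} = {A,C,T} (union, +1)
BEFIMRS@4: {A,T} ∩ {A,C,T} = {A,T} (intersection, +0)
EF@5: {T} ∪ {C} = {C,T} (union, +1)
EFR@5: {C,T} ∩ {C} = {C} (intersection, +0)
BEFR@5: {G} ∪ {C} = {C,G} (union, +1)
MS@5: {A} ∪ {C} = {A,C} (union, +1)
IMS@5: {A} ∩ {A,C} = {A} (intersection, +0)
BEFIMRS@5: {C,G} ∪ {A} = {A,C,G} (union, +1)
EF@6: {C} ∩ {C} = {C} (intersection, +0)
EFR@6: {C} ∩ {C} = {C} (intersection, +0)
BEFR@6: {C} ∩ {C} = {C} (intersection, +0)
MS@6: {G} ∩ {G} = {G} (intersection, +0)
IMS@6: {G} ∩ {G} = {G} (intersection, +0)
BEFIMRS@6: {C} ∪ {G} = {C,G} (union, +1)
per-site changes: [2, 1, 2, 4, 4, 4, 1]; total = 18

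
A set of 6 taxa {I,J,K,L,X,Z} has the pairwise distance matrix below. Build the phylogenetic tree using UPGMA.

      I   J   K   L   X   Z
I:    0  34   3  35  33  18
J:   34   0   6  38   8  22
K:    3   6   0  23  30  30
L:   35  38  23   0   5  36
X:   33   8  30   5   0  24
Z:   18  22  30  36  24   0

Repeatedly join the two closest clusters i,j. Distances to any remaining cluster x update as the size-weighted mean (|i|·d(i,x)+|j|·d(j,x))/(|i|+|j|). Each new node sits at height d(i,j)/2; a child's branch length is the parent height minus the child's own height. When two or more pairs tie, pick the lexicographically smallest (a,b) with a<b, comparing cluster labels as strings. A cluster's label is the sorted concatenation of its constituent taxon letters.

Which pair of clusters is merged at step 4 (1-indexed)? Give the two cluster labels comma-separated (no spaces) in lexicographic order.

step 1: merge (I,K) at d=3; branch lengths I→3/2, K→3/2; new cluster IK
  updated: d(IK,J)=20, d(IK,L)=29, d(IK,X)=63/2, d(IK,Z)=24
step 2: merge (L,X) at d=5; branch lengths L→5/2, X→5/2; new cluster LX
  updated: d(IK,LX)=121/4, d(J,LX)=23, d(LX,Z)=30
step 3: merge (IK,J) at d=20; branch lengths IK→17/2, J→10; new cluster IJK
  updated: d(IJK,LX)=167/6, d(IJK,Z)=70/3
step 4: merge (IJK,Z) at d=70/3; branch lengths IJK→5/3, Z→35/3; new cluster IJKZ
  updated: d(IJKZ,LX)=227/8
step 5: merge (IJKZ,LX) at d=227/8; branch lengths IJKZ→121/48, LX→187/16; new cluster IJKLXZ
final tree: ((((I:3/2,K:3/2):17/2,J:10):5/3,Z:35/3):121/48,(L:5/2,X:5/2):187/16)
total length: 1297/24

IJK,Z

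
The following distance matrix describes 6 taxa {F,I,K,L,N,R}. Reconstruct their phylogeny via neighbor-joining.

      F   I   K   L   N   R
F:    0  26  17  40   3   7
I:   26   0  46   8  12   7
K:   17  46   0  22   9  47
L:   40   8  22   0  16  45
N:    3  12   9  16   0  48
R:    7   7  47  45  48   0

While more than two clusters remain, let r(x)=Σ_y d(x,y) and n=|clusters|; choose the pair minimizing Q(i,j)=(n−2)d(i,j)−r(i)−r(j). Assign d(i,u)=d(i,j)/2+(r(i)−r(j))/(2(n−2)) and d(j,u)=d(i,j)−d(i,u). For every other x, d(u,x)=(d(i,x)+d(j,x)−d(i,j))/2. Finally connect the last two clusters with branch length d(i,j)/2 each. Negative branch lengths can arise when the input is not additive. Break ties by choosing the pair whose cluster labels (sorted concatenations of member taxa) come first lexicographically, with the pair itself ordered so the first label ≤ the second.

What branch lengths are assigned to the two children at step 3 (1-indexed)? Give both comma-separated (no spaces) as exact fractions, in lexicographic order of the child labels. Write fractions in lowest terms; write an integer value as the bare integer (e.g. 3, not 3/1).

10,-7/4

1. join I+R (d=7, Q=-225) ⇒ IR; edges |I|=-27/8, |R|=83/8
  updated: d(F,IR)=13, d(IR,K)=43, d(IR,L)=23, d(IR,N)=53/2
2. join F+IR (d=13, Q=-279/2) ⇒ FIR; edges |F|=13/12, |IR|=143/12
  updated: d(FIR,K)=47/2, d(FIR,L)=25, d(FIR,N)=33/4
3. join FIR+N (d=33/4, Q=-147/2) ⇒ FINR; edges |FIR|=10, |N|=-7/4
  updated: d(FINR,K)=97/8, d(FINR,L)=131/8
4. join FINR+K (d=97/8, Q=-101/2) ⇒ FIKNR; edges |FINR|=13/4, |K|=71/8
  updated: d(FIKNR,L)=105/8
5. join FIKNR+L (d=105/8) ⇒ FIKLNR; edges |FIKNR|=105/16, |L|=105/16
final tree: ((((F:13/12,(I:-27/8,R:83/8):143/12):10,N:-7/4):13/4,K:71/8):105/16,L:105/16)
total length: 107/2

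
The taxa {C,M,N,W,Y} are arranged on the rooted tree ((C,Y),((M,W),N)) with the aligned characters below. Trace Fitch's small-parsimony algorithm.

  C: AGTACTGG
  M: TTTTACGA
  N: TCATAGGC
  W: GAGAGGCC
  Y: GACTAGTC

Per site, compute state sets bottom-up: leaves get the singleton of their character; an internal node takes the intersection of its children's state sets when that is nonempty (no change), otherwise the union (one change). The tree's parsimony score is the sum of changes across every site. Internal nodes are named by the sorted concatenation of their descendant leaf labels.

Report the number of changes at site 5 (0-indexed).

2

CY@0: {A} ∪ {G} = {A,G} (union, +1)
MW@0: {T} ∪ {G} = {G,T} (union, +1)
MNW@0: {G,T} ∩ {T} = {T} (intersection, +0)
CMNWY@0: {A,G} ∪ {T} = {A,G,T} (union, +1)
CY@1: {G} ∪ {A} = {A,G} (union, +1)
MW@1: {T} ∪ {A} = {A,T} (union, +1)
MNW@1: {A,T} ∪ {C} = {A,C,T} (union, +1)
CMNWY@1: {A,G} ∩ {A,C,T} = {A} (intersection, +0)
CY@2: {T} ∪ {C} = {C,T} (union, +1)
MW@2: {T} ∪ {G} = {G,T} (union, +1)
MNW@2: {G,T} ∪ {A} = {A,G,T} (union, +1)
CMNWY@2: {C,T} ∩ {A,G,T} = {T} (intersection, +0)
CY@3: {A} ∪ {T} = {A,T} (union, +1)
MW@3: {T} ∪ {A} = {A,T} (union, +1)
MNW@3: {A,T} ∩ {T} = {T} (intersection, +0)
CMNWY@3: {A,T} ∩ {T} = {T} (intersection, +0)
CY@4: {C} ∪ {A} = {A,C} (union, +1)
MW@4: {A} ∪ {G} = {A,G} (union, +1)
MNW@4: {A,G} ∩ {A} = {A} (intersection, +0)
CMNWY@4: {A,C} ∩ {A} = {A} (intersection, +0)
CY@5: {T} ∪ {G} = {G,T} (union, +1)
MW@5: {C} ∪ {G} = {C,G} (union, +1)
MNW@5: {C,G} ∩ {G} = {G} (intersection, +0)
CMNWY@5: {G,T} ∩ {G} = {G} (intersection, +0)
CY@6: {G} ∪ {T} = {G,T} (union, +1)
MW@6: {G} ∪ {C} = {C,G} (union, +1)
MNW@6: {C,G} ∩ {G} = {G} (intersection, +0)
CMNWY@6: {G,T} ∩ {G} = {G} (intersection, +0)
CY@7: {G} ∪ {C} = {C,G} (union, +1)
MW@7: {A} ∪ {C} = {A,C} (union, +1)
MNW@7: {A,C} ∩ {C} = {C} (intersection, +0)
CMNWY@7: {C,G} ∩ {C} = {C} (intersection, +0)
per-site changes: [3, 3, 3, 2, 2, 2, 2, 2]; total = 19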